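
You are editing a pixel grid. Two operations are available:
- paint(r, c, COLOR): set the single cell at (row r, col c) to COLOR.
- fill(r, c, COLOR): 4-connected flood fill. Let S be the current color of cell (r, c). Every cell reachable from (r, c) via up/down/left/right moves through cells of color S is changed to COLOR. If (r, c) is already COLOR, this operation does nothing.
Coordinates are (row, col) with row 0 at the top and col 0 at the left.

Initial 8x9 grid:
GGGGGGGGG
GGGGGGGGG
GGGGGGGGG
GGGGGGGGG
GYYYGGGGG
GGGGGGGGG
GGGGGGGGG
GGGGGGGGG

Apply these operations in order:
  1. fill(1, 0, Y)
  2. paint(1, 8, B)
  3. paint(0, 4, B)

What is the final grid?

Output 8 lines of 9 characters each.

After op 1 fill(1,0,Y) [69 cells changed]:
YYYYYYYYY
YYYYYYYYY
YYYYYYYYY
YYYYYYYYY
YYYYYYYYY
YYYYYYYYY
YYYYYYYYY
YYYYYYYYY
After op 2 paint(1,8,B):
YYYYYYYYY
YYYYYYYYB
YYYYYYYYY
YYYYYYYYY
YYYYYYYYY
YYYYYYYYY
YYYYYYYYY
YYYYYYYYY
After op 3 paint(0,4,B):
YYYYBYYYY
YYYYYYYYB
YYYYYYYYY
YYYYYYYYY
YYYYYYYYY
YYYYYYYYY
YYYYYYYYY
YYYYYYYYY

Answer: YYYYBYYYY
YYYYYYYYB
YYYYYYYYY
YYYYYYYYY
YYYYYYYYY
YYYYYYYYY
YYYYYYYYY
YYYYYYYYY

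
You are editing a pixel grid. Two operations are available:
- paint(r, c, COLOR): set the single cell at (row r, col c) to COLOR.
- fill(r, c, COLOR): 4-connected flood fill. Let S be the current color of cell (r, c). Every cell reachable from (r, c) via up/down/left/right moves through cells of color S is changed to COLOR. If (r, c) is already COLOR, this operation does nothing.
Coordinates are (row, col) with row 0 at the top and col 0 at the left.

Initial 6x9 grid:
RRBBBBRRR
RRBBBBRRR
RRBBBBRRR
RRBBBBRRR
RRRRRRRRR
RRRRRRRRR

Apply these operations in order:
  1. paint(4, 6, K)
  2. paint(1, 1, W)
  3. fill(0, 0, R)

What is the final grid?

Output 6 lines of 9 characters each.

After op 1 paint(4,6,K):
RRBBBBRRR
RRBBBBRRR
RRBBBBRRR
RRBBBBRRR
RRRRRRKRR
RRRRRRRRR
After op 2 paint(1,1,W):
RRBBBBRRR
RWBBBBRRR
RRBBBBRRR
RRBBBBRRR
RRRRRRKRR
RRRRRRRRR
After op 3 fill(0,0,R) [0 cells changed]:
RRBBBBRRR
RWBBBBRRR
RRBBBBRRR
RRBBBBRRR
RRRRRRKRR
RRRRRRRRR

Answer: RRBBBBRRR
RWBBBBRRR
RRBBBBRRR
RRBBBBRRR
RRRRRRKRR
RRRRRRRRR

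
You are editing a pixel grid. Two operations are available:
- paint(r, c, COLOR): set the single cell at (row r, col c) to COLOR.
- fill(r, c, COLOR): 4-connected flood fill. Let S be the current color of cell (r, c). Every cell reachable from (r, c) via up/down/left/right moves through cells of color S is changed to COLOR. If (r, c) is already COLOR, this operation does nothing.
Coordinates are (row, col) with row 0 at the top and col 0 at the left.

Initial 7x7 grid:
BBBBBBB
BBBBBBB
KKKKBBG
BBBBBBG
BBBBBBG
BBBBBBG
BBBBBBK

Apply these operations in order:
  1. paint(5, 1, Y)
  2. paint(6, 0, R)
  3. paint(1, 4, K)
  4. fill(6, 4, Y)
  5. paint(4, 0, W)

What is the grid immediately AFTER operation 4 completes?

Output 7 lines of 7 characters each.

After op 1 paint(5,1,Y):
BBBBBBB
BBBBBBB
KKKKBBG
BBBBBBG
BBBBBBG
BYBBBBG
BBBBBBK
After op 2 paint(6,0,R):
BBBBBBB
BBBBBBB
KKKKBBG
BBBBBBG
BBBBBBG
BYBBBBG
RBBBBBK
After op 3 paint(1,4,K):
BBBBBBB
BBBBKBB
KKKKBBG
BBBBBBG
BBBBBBG
BYBBBBG
RBBBBBK
After op 4 fill(6,4,Y) [37 cells changed]:
YYYYYYY
YYYYKYY
KKKKYYG
YYYYYYG
YYYYYYG
YYYYYYG
RYYYYYK

Answer: YYYYYYY
YYYYKYY
KKKKYYG
YYYYYYG
YYYYYYG
YYYYYYG
RYYYYYK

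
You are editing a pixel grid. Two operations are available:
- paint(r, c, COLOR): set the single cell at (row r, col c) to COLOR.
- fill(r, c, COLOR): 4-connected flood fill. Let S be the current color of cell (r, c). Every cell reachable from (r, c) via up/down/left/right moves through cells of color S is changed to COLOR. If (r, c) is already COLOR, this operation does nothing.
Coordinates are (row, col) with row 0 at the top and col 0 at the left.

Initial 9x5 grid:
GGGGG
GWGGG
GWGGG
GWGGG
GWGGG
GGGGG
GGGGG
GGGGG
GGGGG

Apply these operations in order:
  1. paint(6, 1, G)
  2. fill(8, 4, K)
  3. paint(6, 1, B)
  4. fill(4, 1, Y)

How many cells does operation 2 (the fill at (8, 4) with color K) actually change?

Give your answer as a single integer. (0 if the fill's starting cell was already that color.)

After op 1 paint(6,1,G):
GGGGG
GWGGG
GWGGG
GWGGG
GWGGG
GGGGG
GGGGG
GGGGG
GGGGG
After op 2 fill(8,4,K) [41 cells changed]:
KKKKK
KWKKK
KWKKK
KWKKK
KWKKK
KKKKK
KKKKK
KKKKK
KKKKK

Answer: 41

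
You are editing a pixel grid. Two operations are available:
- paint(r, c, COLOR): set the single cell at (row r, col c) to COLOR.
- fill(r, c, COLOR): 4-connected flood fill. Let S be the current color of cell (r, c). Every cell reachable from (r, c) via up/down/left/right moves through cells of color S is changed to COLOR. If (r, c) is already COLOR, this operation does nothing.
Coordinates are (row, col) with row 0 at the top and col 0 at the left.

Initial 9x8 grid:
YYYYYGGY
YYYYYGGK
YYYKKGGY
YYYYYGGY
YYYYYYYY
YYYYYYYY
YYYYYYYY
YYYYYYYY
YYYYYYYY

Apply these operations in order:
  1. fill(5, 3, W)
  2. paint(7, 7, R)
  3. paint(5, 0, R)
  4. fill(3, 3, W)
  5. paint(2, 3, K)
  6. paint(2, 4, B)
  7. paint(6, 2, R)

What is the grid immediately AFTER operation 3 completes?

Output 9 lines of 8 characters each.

After op 1 fill(5,3,W) [60 cells changed]:
WWWWWGGY
WWWWWGGK
WWWKKGGW
WWWWWGGW
WWWWWWWW
WWWWWWWW
WWWWWWWW
WWWWWWWW
WWWWWWWW
After op 2 paint(7,7,R):
WWWWWGGY
WWWWWGGK
WWWKKGGW
WWWWWGGW
WWWWWWWW
WWWWWWWW
WWWWWWWW
WWWWWWWR
WWWWWWWW
After op 3 paint(5,0,R):
WWWWWGGY
WWWWWGGK
WWWKKGGW
WWWWWGGW
WWWWWWWW
RWWWWWWW
WWWWWWWW
WWWWWWWR
WWWWWWWW

Answer: WWWWWGGY
WWWWWGGK
WWWKKGGW
WWWWWGGW
WWWWWWWW
RWWWWWWW
WWWWWWWW
WWWWWWWR
WWWWWWWW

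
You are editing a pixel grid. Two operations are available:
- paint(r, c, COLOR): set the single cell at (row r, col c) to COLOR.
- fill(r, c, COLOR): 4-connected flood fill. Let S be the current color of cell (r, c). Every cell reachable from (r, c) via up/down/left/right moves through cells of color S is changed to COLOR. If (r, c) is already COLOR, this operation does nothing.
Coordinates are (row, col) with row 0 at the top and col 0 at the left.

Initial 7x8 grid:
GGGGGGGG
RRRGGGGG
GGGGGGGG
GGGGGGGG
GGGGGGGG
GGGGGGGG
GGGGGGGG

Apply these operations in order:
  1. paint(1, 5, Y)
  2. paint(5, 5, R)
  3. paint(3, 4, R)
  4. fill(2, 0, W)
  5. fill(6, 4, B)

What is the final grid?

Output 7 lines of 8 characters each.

Answer: BBBBBBBB
RRRBBYBB
BBBBBBBB
BBBBRBBB
BBBBBBBB
BBBBBRBB
BBBBBBBB

Derivation:
After op 1 paint(1,5,Y):
GGGGGGGG
RRRGGYGG
GGGGGGGG
GGGGGGGG
GGGGGGGG
GGGGGGGG
GGGGGGGG
After op 2 paint(5,5,R):
GGGGGGGG
RRRGGYGG
GGGGGGGG
GGGGGGGG
GGGGGGGG
GGGGGRGG
GGGGGGGG
After op 3 paint(3,4,R):
GGGGGGGG
RRRGGYGG
GGGGGGGG
GGGGRGGG
GGGGGGGG
GGGGGRGG
GGGGGGGG
After op 4 fill(2,0,W) [50 cells changed]:
WWWWWWWW
RRRWWYWW
WWWWWWWW
WWWWRWWW
WWWWWWWW
WWWWWRWW
WWWWWWWW
After op 5 fill(6,4,B) [50 cells changed]:
BBBBBBBB
RRRBBYBB
BBBBBBBB
BBBBRBBB
BBBBBBBB
BBBBBRBB
BBBBBBBB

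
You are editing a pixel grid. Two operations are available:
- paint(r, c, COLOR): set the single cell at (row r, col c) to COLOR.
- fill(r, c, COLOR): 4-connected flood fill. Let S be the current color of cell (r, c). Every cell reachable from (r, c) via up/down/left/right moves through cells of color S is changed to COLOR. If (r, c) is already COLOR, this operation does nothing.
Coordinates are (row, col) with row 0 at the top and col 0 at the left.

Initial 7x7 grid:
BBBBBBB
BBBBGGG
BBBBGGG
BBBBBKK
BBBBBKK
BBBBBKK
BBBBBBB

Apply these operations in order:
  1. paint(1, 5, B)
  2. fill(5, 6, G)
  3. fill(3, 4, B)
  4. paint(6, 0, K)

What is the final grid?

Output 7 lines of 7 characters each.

Answer: BBBBBBB
BBBBGBG
BBBBGGG
BBBBBGG
BBBBBGG
BBBBBGG
KBBBBBB

Derivation:
After op 1 paint(1,5,B):
BBBBBBB
BBBBGBG
BBBBGGG
BBBBBKK
BBBBBKK
BBBBBKK
BBBBBBB
After op 2 fill(5,6,G) [6 cells changed]:
BBBBBBB
BBBBGBG
BBBBGGG
BBBBBGG
BBBBBGG
BBBBBGG
BBBBBBB
After op 3 fill(3,4,B) [0 cells changed]:
BBBBBBB
BBBBGBG
BBBBGGG
BBBBBGG
BBBBBGG
BBBBBGG
BBBBBBB
After op 4 paint(6,0,K):
BBBBBBB
BBBBGBG
BBBBGGG
BBBBBGG
BBBBBGG
BBBBBGG
KBBBBBB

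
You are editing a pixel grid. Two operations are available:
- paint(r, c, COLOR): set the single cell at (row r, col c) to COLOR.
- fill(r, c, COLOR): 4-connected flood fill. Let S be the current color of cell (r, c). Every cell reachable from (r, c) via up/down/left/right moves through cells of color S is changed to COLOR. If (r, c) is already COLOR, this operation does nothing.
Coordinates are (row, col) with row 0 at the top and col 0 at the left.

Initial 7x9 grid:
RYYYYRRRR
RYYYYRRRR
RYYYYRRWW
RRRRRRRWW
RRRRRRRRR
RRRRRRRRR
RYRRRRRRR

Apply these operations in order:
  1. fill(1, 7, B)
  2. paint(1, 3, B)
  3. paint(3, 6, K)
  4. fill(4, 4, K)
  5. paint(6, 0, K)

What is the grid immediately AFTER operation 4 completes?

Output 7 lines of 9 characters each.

Answer: KYYYYKKKK
KYYBYKKKK
KYYYYKKWW
KKKKKKKWW
KKKKKKKKK
KKKKKKKKK
KYKKKKKKK

Derivation:
After op 1 fill(1,7,B) [46 cells changed]:
BYYYYBBBB
BYYYYBBBB
BYYYYBBWW
BBBBBBBWW
BBBBBBBBB
BBBBBBBBB
BYBBBBBBB
After op 2 paint(1,3,B):
BYYYYBBBB
BYYBYBBBB
BYYYYBBWW
BBBBBBBWW
BBBBBBBBB
BBBBBBBBB
BYBBBBBBB
After op 3 paint(3,6,K):
BYYYYBBBB
BYYBYBBBB
BYYYYBBWW
BBBBBBKWW
BBBBBBBBB
BBBBBBBBB
BYBBBBBBB
After op 4 fill(4,4,K) [45 cells changed]:
KYYYYKKKK
KYYBYKKKK
KYYYYKKWW
KKKKKKKWW
KKKKKKKKK
KKKKKKKKK
KYKKKKKKK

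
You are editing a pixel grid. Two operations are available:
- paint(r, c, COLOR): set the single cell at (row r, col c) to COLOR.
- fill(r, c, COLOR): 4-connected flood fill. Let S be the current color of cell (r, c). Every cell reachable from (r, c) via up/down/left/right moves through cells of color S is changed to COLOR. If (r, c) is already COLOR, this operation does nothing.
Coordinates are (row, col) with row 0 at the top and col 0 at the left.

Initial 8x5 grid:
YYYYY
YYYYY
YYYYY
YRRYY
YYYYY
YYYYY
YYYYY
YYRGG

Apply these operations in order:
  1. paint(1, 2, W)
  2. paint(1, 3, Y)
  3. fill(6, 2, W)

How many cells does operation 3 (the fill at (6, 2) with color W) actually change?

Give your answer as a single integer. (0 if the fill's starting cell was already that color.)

After op 1 paint(1,2,W):
YYYYY
YYWYY
YYYYY
YRRYY
YYYYY
YYYYY
YYYYY
YYRGG
After op 2 paint(1,3,Y):
YYYYY
YYWYY
YYYYY
YRRYY
YYYYY
YYYYY
YYYYY
YYRGG
After op 3 fill(6,2,W) [34 cells changed]:
WWWWW
WWWWW
WWWWW
WRRWW
WWWWW
WWWWW
WWWWW
WWRGG

Answer: 34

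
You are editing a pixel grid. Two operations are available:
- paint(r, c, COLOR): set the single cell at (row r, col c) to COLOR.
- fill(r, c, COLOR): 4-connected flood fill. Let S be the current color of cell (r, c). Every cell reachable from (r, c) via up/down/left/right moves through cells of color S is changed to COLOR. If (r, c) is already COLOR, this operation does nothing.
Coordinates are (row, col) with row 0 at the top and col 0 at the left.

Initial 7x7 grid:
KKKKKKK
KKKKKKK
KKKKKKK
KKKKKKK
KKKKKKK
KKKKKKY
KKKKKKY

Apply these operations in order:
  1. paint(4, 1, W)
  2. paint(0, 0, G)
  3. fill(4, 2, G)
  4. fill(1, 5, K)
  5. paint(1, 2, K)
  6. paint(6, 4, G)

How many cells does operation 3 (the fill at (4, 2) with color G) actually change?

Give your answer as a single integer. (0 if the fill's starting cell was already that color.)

After op 1 paint(4,1,W):
KKKKKKK
KKKKKKK
KKKKKKK
KKKKKKK
KWKKKKK
KKKKKKY
KKKKKKY
After op 2 paint(0,0,G):
GKKKKKK
KKKKKKK
KKKKKKK
KKKKKKK
KWKKKKK
KKKKKKY
KKKKKKY
After op 3 fill(4,2,G) [45 cells changed]:
GGGGGGG
GGGGGGG
GGGGGGG
GGGGGGG
GWGGGGG
GGGGGGY
GGGGGGY

Answer: 45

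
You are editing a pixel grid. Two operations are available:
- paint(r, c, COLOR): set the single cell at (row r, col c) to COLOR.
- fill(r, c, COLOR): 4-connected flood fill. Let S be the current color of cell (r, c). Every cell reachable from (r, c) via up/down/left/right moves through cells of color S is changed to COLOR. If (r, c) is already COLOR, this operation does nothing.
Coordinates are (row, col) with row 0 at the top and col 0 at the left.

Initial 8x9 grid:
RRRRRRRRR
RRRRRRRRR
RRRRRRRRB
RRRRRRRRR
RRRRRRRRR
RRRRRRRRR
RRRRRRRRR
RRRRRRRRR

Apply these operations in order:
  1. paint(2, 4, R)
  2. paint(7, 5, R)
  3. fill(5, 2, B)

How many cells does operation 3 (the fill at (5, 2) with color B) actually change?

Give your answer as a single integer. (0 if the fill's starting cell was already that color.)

Answer: 71

Derivation:
After op 1 paint(2,4,R):
RRRRRRRRR
RRRRRRRRR
RRRRRRRRB
RRRRRRRRR
RRRRRRRRR
RRRRRRRRR
RRRRRRRRR
RRRRRRRRR
After op 2 paint(7,5,R):
RRRRRRRRR
RRRRRRRRR
RRRRRRRRB
RRRRRRRRR
RRRRRRRRR
RRRRRRRRR
RRRRRRRRR
RRRRRRRRR
After op 3 fill(5,2,B) [71 cells changed]:
BBBBBBBBB
BBBBBBBBB
BBBBBBBBB
BBBBBBBBB
BBBBBBBBB
BBBBBBBBB
BBBBBBBBB
BBBBBBBBB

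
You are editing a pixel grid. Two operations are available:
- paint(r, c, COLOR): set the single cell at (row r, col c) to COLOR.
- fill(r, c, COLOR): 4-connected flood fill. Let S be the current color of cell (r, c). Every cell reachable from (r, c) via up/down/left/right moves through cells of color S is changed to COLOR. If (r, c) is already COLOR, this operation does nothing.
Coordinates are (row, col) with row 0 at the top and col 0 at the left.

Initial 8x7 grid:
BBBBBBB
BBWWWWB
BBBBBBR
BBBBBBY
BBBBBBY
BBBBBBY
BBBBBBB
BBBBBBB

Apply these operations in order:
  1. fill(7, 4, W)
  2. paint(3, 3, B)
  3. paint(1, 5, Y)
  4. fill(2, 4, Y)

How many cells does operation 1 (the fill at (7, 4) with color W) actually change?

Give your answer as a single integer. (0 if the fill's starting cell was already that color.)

Answer: 48

Derivation:
After op 1 fill(7,4,W) [48 cells changed]:
WWWWWWW
WWWWWWW
WWWWWWR
WWWWWWY
WWWWWWY
WWWWWWY
WWWWWWW
WWWWWWW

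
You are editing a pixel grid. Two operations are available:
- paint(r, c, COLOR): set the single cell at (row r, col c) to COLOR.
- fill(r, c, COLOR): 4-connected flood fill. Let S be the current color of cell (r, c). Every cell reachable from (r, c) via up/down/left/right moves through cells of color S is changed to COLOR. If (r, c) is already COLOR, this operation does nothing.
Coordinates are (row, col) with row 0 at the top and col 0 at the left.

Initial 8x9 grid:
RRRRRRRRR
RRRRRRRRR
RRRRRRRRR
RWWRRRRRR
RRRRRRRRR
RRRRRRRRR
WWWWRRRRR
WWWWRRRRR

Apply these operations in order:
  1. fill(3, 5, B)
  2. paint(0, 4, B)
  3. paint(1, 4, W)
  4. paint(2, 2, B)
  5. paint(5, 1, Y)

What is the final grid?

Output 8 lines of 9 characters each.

After op 1 fill(3,5,B) [62 cells changed]:
BBBBBBBBB
BBBBBBBBB
BBBBBBBBB
BWWBBBBBB
BBBBBBBBB
BBBBBBBBB
WWWWBBBBB
WWWWBBBBB
After op 2 paint(0,4,B):
BBBBBBBBB
BBBBBBBBB
BBBBBBBBB
BWWBBBBBB
BBBBBBBBB
BBBBBBBBB
WWWWBBBBB
WWWWBBBBB
After op 3 paint(1,4,W):
BBBBBBBBB
BBBBWBBBB
BBBBBBBBB
BWWBBBBBB
BBBBBBBBB
BBBBBBBBB
WWWWBBBBB
WWWWBBBBB
After op 4 paint(2,2,B):
BBBBBBBBB
BBBBWBBBB
BBBBBBBBB
BWWBBBBBB
BBBBBBBBB
BBBBBBBBB
WWWWBBBBB
WWWWBBBBB
After op 5 paint(5,1,Y):
BBBBBBBBB
BBBBWBBBB
BBBBBBBBB
BWWBBBBBB
BBBBBBBBB
BYBBBBBBB
WWWWBBBBB
WWWWBBBBB

Answer: BBBBBBBBB
BBBBWBBBB
BBBBBBBBB
BWWBBBBBB
BBBBBBBBB
BYBBBBBBB
WWWWBBBBB
WWWWBBBBB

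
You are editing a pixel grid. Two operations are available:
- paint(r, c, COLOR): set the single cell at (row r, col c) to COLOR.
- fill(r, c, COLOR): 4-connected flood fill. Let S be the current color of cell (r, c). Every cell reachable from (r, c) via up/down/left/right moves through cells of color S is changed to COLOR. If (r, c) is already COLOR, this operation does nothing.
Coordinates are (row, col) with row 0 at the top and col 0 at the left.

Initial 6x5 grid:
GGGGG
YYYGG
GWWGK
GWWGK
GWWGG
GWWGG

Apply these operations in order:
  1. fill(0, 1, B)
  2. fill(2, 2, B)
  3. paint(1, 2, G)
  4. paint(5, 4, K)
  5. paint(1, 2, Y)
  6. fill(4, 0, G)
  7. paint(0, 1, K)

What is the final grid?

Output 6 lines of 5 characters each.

Answer: BKBBB
YYYBB
GBBBK
GBBBK
GBBBB
GBBBK

Derivation:
After op 1 fill(0,1,B) [13 cells changed]:
BBBBB
YYYBB
GWWBK
GWWBK
GWWBB
GWWBB
After op 2 fill(2,2,B) [8 cells changed]:
BBBBB
YYYBB
GBBBK
GBBBK
GBBBB
GBBBB
After op 3 paint(1,2,G):
BBBBB
YYGBB
GBBBK
GBBBK
GBBBB
GBBBB
After op 4 paint(5,4,K):
BBBBB
YYGBB
GBBBK
GBBBK
GBBBB
GBBBK
After op 5 paint(1,2,Y):
BBBBB
YYYBB
GBBBK
GBBBK
GBBBB
GBBBK
After op 6 fill(4,0,G) [0 cells changed]:
BBBBB
YYYBB
GBBBK
GBBBK
GBBBB
GBBBK
After op 7 paint(0,1,K):
BKBBB
YYYBB
GBBBK
GBBBK
GBBBB
GBBBK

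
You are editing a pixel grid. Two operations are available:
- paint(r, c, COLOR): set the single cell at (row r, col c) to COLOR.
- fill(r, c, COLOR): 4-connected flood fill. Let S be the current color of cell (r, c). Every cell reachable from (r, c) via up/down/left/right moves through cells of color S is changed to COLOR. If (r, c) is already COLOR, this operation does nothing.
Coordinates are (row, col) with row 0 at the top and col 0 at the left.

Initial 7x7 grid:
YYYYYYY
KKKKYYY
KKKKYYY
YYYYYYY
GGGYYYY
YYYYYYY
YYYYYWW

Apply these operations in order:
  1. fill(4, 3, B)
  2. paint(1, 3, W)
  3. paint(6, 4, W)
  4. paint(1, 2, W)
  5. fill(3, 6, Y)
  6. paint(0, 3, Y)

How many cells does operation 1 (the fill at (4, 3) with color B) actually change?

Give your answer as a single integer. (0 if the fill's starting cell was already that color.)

After op 1 fill(4,3,B) [36 cells changed]:
BBBBBBB
KKKKBBB
KKKKBBB
BBBBBBB
GGGBBBB
BBBBBBB
BBBBBWW

Answer: 36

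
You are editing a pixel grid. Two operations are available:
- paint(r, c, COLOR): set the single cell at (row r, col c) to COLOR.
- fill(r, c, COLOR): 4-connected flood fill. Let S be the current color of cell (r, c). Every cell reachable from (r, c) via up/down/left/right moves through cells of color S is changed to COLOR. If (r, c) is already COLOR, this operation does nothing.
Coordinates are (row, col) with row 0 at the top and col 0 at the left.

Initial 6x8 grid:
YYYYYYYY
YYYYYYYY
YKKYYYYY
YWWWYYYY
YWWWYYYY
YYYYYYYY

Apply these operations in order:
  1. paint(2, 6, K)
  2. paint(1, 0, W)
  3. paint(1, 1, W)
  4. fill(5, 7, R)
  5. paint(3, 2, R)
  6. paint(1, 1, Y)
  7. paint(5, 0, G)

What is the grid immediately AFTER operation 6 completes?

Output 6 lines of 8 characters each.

Answer: RRRRRRRR
WYRRRRRR
RKKRRRKR
RWRWRRRR
RWWWRRRR
RRRRRRRR

Derivation:
After op 1 paint(2,6,K):
YYYYYYYY
YYYYYYYY
YKKYYYKY
YWWWYYYY
YWWWYYYY
YYYYYYYY
After op 2 paint(1,0,W):
YYYYYYYY
WYYYYYYY
YKKYYYKY
YWWWYYYY
YWWWYYYY
YYYYYYYY
After op 3 paint(1,1,W):
YYYYYYYY
WWYYYYYY
YKKYYYKY
YWWWYYYY
YWWWYYYY
YYYYYYYY
After op 4 fill(5,7,R) [37 cells changed]:
RRRRRRRR
WWRRRRRR
RKKRRRKR
RWWWRRRR
RWWWRRRR
RRRRRRRR
After op 5 paint(3,2,R):
RRRRRRRR
WWRRRRRR
RKKRRRKR
RWRWRRRR
RWWWRRRR
RRRRRRRR
After op 6 paint(1,1,Y):
RRRRRRRR
WYRRRRRR
RKKRRRKR
RWRWRRRR
RWWWRRRR
RRRRRRRR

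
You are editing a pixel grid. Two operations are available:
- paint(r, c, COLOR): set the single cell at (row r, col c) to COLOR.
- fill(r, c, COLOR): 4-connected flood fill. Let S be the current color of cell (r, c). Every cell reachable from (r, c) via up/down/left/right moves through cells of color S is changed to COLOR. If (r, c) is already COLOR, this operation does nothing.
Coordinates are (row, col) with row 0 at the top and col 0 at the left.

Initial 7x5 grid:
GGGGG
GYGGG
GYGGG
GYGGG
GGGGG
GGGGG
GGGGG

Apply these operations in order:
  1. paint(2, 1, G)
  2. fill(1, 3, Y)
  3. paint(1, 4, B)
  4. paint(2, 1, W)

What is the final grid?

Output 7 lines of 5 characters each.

Answer: YYYYY
YYYYB
YWYYY
YYYYY
YYYYY
YYYYY
YYYYY

Derivation:
After op 1 paint(2,1,G):
GGGGG
GYGGG
GGGGG
GYGGG
GGGGG
GGGGG
GGGGG
After op 2 fill(1,3,Y) [33 cells changed]:
YYYYY
YYYYY
YYYYY
YYYYY
YYYYY
YYYYY
YYYYY
After op 3 paint(1,4,B):
YYYYY
YYYYB
YYYYY
YYYYY
YYYYY
YYYYY
YYYYY
After op 4 paint(2,1,W):
YYYYY
YYYYB
YWYYY
YYYYY
YYYYY
YYYYY
YYYYY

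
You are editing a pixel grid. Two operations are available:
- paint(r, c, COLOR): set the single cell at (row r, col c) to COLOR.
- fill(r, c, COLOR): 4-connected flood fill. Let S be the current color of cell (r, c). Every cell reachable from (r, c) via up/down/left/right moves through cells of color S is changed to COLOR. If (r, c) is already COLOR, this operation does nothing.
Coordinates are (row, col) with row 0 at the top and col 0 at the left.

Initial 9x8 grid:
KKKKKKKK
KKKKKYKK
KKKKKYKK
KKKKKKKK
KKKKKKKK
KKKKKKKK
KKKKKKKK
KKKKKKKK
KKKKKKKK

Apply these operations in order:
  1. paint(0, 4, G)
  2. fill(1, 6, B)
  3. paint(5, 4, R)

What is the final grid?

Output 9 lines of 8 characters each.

Answer: BBBBGBBB
BBBBBYBB
BBBBBYBB
BBBBBBBB
BBBBBBBB
BBBBRBBB
BBBBBBBB
BBBBBBBB
BBBBBBBB

Derivation:
After op 1 paint(0,4,G):
KKKKGKKK
KKKKKYKK
KKKKKYKK
KKKKKKKK
KKKKKKKK
KKKKKKKK
KKKKKKKK
KKKKKKKK
KKKKKKKK
After op 2 fill(1,6,B) [69 cells changed]:
BBBBGBBB
BBBBBYBB
BBBBBYBB
BBBBBBBB
BBBBBBBB
BBBBBBBB
BBBBBBBB
BBBBBBBB
BBBBBBBB
After op 3 paint(5,4,R):
BBBBGBBB
BBBBBYBB
BBBBBYBB
BBBBBBBB
BBBBBBBB
BBBBRBBB
BBBBBBBB
BBBBBBBB
BBBBBBBB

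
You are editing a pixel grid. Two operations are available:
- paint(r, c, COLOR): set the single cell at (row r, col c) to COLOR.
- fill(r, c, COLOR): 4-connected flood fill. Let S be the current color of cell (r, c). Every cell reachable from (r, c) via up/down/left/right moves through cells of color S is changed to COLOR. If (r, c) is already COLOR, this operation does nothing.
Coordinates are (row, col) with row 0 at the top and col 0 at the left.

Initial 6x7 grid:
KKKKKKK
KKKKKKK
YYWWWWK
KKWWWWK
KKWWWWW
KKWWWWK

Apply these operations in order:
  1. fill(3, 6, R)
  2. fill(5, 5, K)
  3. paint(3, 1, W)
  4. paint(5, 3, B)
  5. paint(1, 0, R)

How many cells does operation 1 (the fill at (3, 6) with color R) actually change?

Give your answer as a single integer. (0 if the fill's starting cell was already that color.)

Answer: 16

Derivation:
After op 1 fill(3,6,R) [16 cells changed]:
RRRRRRR
RRRRRRR
YYWWWWR
KKWWWWR
KKWWWWW
KKWWWWK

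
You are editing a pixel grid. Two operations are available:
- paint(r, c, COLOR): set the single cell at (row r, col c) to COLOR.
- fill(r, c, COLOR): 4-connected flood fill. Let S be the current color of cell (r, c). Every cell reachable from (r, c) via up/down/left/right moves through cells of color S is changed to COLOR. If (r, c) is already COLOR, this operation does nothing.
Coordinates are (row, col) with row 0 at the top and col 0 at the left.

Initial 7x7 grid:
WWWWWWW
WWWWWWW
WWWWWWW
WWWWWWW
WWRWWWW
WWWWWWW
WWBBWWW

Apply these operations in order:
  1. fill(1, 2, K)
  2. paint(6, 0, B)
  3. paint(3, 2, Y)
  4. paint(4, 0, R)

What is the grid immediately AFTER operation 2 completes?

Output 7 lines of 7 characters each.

Answer: KKKKKKK
KKKKKKK
KKKKKKK
KKKKKKK
KKRKKKK
KKKKKKK
BKBBKKK

Derivation:
After op 1 fill(1,2,K) [46 cells changed]:
KKKKKKK
KKKKKKK
KKKKKKK
KKKKKKK
KKRKKKK
KKKKKKK
KKBBKKK
After op 2 paint(6,0,B):
KKKKKKK
KKKKKKK
KKKKKKK
KKKKKKK
KKRKKKK
KKKKKKK
BKBBKKK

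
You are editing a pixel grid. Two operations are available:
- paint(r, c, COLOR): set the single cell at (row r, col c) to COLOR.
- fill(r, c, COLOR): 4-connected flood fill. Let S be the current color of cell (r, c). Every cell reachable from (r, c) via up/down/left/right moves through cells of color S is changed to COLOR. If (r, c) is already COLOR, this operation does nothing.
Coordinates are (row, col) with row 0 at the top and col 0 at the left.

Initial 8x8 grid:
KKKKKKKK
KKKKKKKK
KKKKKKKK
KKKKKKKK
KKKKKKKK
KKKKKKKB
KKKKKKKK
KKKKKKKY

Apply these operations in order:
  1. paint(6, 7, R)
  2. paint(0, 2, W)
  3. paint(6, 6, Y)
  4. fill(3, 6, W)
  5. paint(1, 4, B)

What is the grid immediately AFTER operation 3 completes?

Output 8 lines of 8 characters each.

Answer: KKWKKKKK
KKKKKKKK
KKKKKKKK
KKKKKKKK
KKKKKKKK
KKKKKKKB
KKKKKKYR
KKKKKKKY

Derivation:
After op 1 paint(6,7,R):
KKKKKKKK
KKKKKKKK
KKKKKKKK
KKKKKKKK
KKKKKKKK
KKKKKKKB
KKKKKKKR
KKKKKKKY
After op 2 paint(0,2,W):
KKWKKKKK
KKKKKKKK
KKKKKKKK
KKKKKKKK
KKKKKKKK
KKKKKKKB
KKKKKKKR
KKKKKKKY
After op 3 paint(6,6,Y):
KKWKKKKK
KKKKKKKK
KKKKKKKK
KKKKKKKK
KKKKKKKK
KKKKKKKB
KKKKKKYR
KKKKKKKY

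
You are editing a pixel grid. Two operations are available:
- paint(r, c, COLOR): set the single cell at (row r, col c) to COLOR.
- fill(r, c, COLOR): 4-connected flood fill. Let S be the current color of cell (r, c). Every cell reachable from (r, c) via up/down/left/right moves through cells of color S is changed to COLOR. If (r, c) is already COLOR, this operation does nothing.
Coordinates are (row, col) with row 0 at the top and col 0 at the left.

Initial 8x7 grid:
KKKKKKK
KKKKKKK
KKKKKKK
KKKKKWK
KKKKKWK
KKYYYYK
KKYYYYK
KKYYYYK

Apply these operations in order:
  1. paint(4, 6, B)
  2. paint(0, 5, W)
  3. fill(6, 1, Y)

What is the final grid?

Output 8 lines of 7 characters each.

After op 1 paint(4,6,B):
KKKKKKK
KKKKKKK
KKKKKKK
KKKKKWK
KKKKKWB
KKYYYYK
KKYYYYK
KKYYYYK
After op 2 paint(0,5,W):
KKKKKWK
KKKKKKK
KKKKKKK
KKKKKWK
KKKKKWB
KKYYYYK
KKYYYYK
KKYYYYK
After op 3 fill(6,1,Y) [37 cells changed]:
YYYYYWY
YYYYYYY
YYYYYYY
YYYYYWY
YYYYYWB
YYYYYYK
YYYYYYK
YYYYYYK

Answer: YYYYYWY
YYYYYYY
YYYYYYY
YYYYYWY
YYYYYWB
YYYYYYK
YYYYYYK
YYYYYYK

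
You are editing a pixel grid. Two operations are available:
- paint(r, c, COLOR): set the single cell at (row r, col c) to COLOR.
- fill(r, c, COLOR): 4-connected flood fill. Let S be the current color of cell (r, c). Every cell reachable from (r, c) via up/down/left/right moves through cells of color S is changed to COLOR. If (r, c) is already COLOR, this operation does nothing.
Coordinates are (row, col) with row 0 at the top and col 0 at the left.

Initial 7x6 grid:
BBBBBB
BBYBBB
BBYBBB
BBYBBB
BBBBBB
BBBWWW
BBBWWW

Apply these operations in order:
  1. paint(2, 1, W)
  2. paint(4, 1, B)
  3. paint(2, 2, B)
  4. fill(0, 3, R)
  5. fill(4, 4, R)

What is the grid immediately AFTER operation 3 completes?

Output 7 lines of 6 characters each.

After op 1 paint(2,1,W):
BBBBBB
BBYBBB
BWYBBB
BBYBBB
BBBBBB
BBBWWW
BBBWWW
After op 2 paint(4,1,B):
BBBBBB
BBYBBB
BWYBBB
BBYBBB
BBBBBB
BBBWWW
BBBWWW
After op 3 paint(2,2,B):
BBBBBB
BBYBBB
BWBBBB
BBYBBB
BBBBBB
BBBWWW
BBBWWW

Answer: BBBBBB
BBYBBB
BWBBBB
BBYBBB
BBBBBB
BBBWWW
BBBWWW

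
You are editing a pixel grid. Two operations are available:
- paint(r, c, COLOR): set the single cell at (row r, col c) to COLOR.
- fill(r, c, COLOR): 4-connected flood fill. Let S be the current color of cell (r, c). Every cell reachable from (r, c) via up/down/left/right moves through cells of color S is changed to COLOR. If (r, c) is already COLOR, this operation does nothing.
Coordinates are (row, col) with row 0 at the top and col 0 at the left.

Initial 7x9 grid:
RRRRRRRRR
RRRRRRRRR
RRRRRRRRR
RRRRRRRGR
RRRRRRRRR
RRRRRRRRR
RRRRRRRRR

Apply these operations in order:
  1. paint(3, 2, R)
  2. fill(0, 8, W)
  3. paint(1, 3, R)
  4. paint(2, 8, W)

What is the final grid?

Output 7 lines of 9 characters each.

After op 1 paint(3,2,R):
RRRRRRRRR
RRRRRRRRR
RRRRRRRRR
RRRRRRRGR
RRRRRRRRR
RRRRRRRRR
RRRRRRRRR
After op 2 fill(0,8,W) [62 cells changed]:
WWWWWWWWW
WWWWWWWWW
WWWWWWWWW
WWWWWWWGW
WWWWWWWWW
WWWWWWWWW
WWWWWWWWW
After op 3 paint(1,3,R):
WWWWWWWWW
WWWRWWWWW
WWWWWWWWW
WWWWWWWGW
WWWWWWWWW
WWWWWWWWW
WWWWWWWWW
After op 4 paint(2,8,W):
WWWWWWWWW
WWWRWWWWW
WWWWWWWWW
WWWWWWWGW
WWWWWWWWW
WWWWWWWWW
WWWWWWWWW

Answer: WWWWWWWWW
WWWRWWWWW
WWWWWWWWW
WWWWWWWGW
WWWWWWWWW
WWWWWWWWW
WWWWWWWWW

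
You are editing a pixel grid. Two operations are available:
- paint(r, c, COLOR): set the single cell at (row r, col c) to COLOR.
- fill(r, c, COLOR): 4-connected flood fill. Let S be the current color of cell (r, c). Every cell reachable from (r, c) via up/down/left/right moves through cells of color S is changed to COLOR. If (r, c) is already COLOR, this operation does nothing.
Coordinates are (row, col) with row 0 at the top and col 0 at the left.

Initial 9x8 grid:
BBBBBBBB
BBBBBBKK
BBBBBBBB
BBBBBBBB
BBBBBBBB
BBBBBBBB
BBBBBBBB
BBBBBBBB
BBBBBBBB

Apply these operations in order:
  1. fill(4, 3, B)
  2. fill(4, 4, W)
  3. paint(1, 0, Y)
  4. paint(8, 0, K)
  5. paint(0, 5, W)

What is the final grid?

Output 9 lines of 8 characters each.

After op 1 fill(4,3,B) [0 cells changed]:
BBBBBBBB
BBBBBBKK
BBBBBBBB
BBBBBBBB
BBBBBBBB
BBBBBBBB
BBBBBBBB
BBBBBBBB
BBBBBBBB
After op 2 fill(4,4,W) [70 cells changed]:
WWWWWWWW
WWWWWWKK
WWWWWWWW
WWWWWWWW
WWWWWWWW
WWWWWWWW
WWWWWWWW
WWWWWWWW
WWWWWWWW
After op 3 paint(1,0,Y):
WWWWWWWW
YWWWWWKK
WWWWWWWW
WWWWWWWW
WWWWWWWW
WWWWWWWW
WWWWWWWW
WWWWWWWW
WWWWWWWW
After op 4 paint(8,0,K):
WWWWWWWW
YWWWWWKK
WWWWWWWW
WWWWWWWW
WWWWWWWW
WWWWWWWW
WWWWWWWW
WWWWWWWW
KWWWWWWW
After op 5 paint(0,5,W):
WWWWWWWW
YWWWWWKK
WWWWWWWW
WWWWWWWW
WWWWWWWW
WWWWWWWW
WWWWWWWW
WWWWWWWW
KWWWWWWW

Answer: WWWWWWWW
YWWWWWKK
WWWWWWWW
WWWWWWWW
WWWWWWWW
WWWWWWWW
WWWWWWWW
WWWWWWWW
KWWWWWWW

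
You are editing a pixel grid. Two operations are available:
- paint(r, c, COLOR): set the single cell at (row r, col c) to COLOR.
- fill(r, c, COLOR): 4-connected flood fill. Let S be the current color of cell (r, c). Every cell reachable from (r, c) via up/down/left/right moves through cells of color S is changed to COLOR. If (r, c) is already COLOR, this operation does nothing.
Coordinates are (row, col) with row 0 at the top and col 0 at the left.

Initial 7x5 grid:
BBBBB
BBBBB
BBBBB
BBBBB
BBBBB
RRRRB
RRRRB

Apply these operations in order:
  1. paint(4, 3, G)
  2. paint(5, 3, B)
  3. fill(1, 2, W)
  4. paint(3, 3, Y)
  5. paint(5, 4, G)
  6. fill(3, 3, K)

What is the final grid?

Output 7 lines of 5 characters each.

After op 1 paint(4,3,G):
BBBBB
BBBBB
BBBBB
BBBBB
BBBGB
RRRRB
RRRRB
After op 2 paint(5,3,B):
BBBBB
BBBBB
BBBBB
BBBBB
BBBGB
RRRBB
RRRRB
After op 3 fill(1,2,W) [27 cells changed]:
WWWWW
WWWWW
WWWWW
WWWWW
WWWGW
RRRWW
RRRRW
After op 4 paint(3,3,Y):
WWWWW
WWWWW
WWWWW
WWWYW
WWWGW
RRRWW
RRRRW
After op 5 paint(5,4,G):
WWWWW
WWWWW
WWWWW
WWWYW
WWWGW
RRRWG
RRRRW
After op 6 fill(3,3,K) [1 cells changed]:
WWWWW
WWWWW
WWWWW
WWWKW
WWWGW
RRRWG
RRRRW

Answer: WWWWW
WWWWW
WWWWW
WWWKW
WWWGW
RRRWG
RRRRW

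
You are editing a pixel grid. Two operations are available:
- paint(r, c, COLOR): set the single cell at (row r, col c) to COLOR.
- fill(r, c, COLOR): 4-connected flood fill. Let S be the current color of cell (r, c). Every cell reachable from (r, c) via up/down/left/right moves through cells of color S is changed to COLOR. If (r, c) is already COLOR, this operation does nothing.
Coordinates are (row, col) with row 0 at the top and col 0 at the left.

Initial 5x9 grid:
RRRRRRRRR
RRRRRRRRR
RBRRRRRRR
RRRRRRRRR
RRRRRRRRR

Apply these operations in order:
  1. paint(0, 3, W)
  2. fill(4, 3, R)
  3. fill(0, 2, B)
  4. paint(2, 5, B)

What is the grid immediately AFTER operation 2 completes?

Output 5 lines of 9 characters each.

Answer: RRRWRRRRR
RRRRRRRRR
RBRRRRRRR
RRRRRRRRR
RRRRRRRRR

Derivation:
After op 1 paint(0,3,W):
RRRWRRRRR
RRRRRRRRR
RBRRRRRRR
RRRRRRRRR
RRRRRRRRR
After op 2 fill(4,3,R) [0 cells changed]:
RRRWRRRRR
RRRRRRRRR
RBRRRRRRR
RRRRRRRRR
RRRRRRRRR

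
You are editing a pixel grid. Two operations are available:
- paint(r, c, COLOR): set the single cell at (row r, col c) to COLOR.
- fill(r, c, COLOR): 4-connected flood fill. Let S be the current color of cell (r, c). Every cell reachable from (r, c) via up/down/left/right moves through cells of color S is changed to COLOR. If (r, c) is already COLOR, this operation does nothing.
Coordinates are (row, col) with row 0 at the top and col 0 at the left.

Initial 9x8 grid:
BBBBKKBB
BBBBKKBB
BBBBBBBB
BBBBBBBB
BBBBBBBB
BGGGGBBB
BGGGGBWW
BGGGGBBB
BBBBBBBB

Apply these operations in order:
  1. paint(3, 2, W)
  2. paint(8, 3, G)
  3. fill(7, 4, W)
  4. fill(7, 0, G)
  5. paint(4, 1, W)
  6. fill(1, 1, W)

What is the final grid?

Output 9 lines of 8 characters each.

Answer: WWWWKKWW
WWWWKKWW
WWWWWWWW
WWWWWWWW
WWWWWWWW
WWWWWWWW
WWWWWWWW
WWWWWWWW
WWWWWWWW

Derivation:
After op 1 paint(3,2,W):
BBBBKKBB
BBBBKKBB
BBBBBBBB
BBWBBBBB
BBBBBBBB
BGGGGBBB
BGGGGBWW
BGGGGBBB
BBBBBBBB
After op 2 paint(8,3,G):
BBBBKKBB
BBBBKKBB
BBBBBBBB
BBWBBBBB
BBBBBBBB
BGGGGBBB
BGGGGBWW
BGGGGBBB
BBBGBBBB
After op 3 fill(7,4,W) [13 cells changed]:
BBBBKKBB
BBBBKKBB
BBBBBBBB
BBWBBBBB
BBBBBBBB
BWWWWBBB
BWWWWBWW
BWWWWBBB
BBBWBBBB
After op 4 fill(7,0,G) [52 cells changed]:
GGGGKKGG
GGGGKKGG
GGGGGGGG
GGWGGGGG
GGGGGGGG
GWWWWGGG
GWWWWGWW
GWWWWGGG
GGGWGGGG
After op 5 paint(4,1,W):
GGGGKKGG
GGGGKKGG
GGGGGGGG
GGWGGGGG
GWGGGGGG
GWWWWGGG
GWWWWGWW
GWWWWGGG
GGGWGGGG
After op 6 fill(1,1,W) [51 cells changed]:
WWWWKKWW
WWWWKKWW
WWWWWWWW
WWWWWWWW
WWWWWWWW
WWWWWWWW
WWWWWWWW
WWWWWWWW
WWWWWWWW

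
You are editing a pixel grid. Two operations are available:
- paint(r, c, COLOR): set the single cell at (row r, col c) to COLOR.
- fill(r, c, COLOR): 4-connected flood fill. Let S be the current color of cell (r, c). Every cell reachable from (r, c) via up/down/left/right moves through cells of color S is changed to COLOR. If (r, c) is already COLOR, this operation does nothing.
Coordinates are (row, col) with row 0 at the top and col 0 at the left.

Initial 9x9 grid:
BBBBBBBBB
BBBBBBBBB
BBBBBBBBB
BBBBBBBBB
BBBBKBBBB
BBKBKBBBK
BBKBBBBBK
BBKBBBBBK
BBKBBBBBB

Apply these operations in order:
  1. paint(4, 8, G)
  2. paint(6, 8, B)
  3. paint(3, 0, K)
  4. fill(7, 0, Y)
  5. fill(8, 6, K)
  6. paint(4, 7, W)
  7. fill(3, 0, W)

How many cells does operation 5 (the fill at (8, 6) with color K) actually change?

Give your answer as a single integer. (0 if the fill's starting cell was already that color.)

Answer: 71

Derivation:
After op 1 paint(4,8,G):
BBBBBBBBB
BBBBBBBBB
BBBBBBBBB
BBBBBBBBB
BBBBKBBBG
BBKBKBBBK
BBKBBBBBK
BBKBBBBBK
BBKBBBBBB
After op 2 paint(6,8,B):
BBBBBBBBB
BBBBBBBBB
BBBBBBBBB
BBBBBBBBB
BBBBKBBBG
BBKBKBBBK
BBKBBBBBB
BBKBBBBBK
BBKBBBBBB
After op 3 paint(3,0,K):
BBBBBBBBB
BBBBBBBBB
BBBBBBBBB
KBBBBBBBB
BBBBKBBBG
BBKBKBBBK
BBKBBBBBB
BBKBBBBBK
BBKBBBBBB
After op 4 fill(7,0,Y) [71 cells changed]:
YYYYYYYYY
YYYYYYYYY
YYYYYYYYY
KYYYYYYYY
YYYYKYYYG
YYKYKYYYK
YYKYYYYYY
YYKYYYYYK
YYKYYYYYY
After op 5 fill(8,6,K) [71 cells changed]:
KKKKKKKKK
KKKKKKKKK
KKKKKKKKK
KKKKKKKKK
KKKKKKKKG
KKKKKKKKK
KKKKKKKKK
KKKKKKKKK
KKKKKKKKK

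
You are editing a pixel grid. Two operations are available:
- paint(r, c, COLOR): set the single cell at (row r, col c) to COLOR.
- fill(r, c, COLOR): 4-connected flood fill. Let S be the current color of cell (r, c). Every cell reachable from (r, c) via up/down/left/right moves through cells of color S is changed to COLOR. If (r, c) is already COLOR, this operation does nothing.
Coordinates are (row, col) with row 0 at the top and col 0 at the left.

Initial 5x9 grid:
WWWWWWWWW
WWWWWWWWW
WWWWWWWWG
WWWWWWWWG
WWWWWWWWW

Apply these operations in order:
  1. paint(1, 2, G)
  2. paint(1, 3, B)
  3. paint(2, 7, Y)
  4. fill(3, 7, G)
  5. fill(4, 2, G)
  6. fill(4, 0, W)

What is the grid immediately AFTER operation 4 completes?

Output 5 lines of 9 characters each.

After op 1 paint(1,2,G):
WWWWWWWWW
WWGWWWWWW
WWWWWWWWG
WWWWWWWWG
WWWWWWWWW
After op 2 paint(1,3,B):
WWWWWWWWW
WWGBWWWWW
WWWWWWWWG
WWWWWWWWG
WWWWWWWWW
After op 3 paint(2,7,Y):
WWWWWWWWW
WWGBWWWWW
WWWWWWWYG
WWWWWWWWG
WWWWWWWWW
After op 4 fill(3,7,G) [40 cells changed]:
GGGGGGGGG
GGGBGGGGG
GGGGGGGYG
GGGGGGGGG
GGGGGGGGG

Answer: GGGGGGGGG
GGGBGGGGG
GGGGGGGYG
GGGGGGGGG
GGGGGGGGG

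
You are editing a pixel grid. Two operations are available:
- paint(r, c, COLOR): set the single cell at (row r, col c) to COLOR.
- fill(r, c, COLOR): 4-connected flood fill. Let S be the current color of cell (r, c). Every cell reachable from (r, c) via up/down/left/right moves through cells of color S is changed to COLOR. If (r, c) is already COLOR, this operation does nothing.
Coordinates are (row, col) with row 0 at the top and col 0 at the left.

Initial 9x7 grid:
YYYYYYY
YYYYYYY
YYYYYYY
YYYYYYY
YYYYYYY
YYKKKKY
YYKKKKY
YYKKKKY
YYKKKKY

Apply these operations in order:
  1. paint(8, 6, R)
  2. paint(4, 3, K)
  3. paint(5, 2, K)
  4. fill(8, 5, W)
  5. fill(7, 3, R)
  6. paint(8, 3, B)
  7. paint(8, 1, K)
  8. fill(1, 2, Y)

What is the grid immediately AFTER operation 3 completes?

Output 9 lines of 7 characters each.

Answer: YYYYYYY
YYYYYYY
YYYYYYY
YYYYYYY
YYYKYYY
YYKKKKY
YYKKKKY
YYKKKKY
YYKKKKR

Derivation:
After op 1 paint(8,6,R):
YYYYYYY
YYYYYYY
YYYYYYY
YYYYYYY
YYYYYYY
YYKKKKY
YYKKKKY
YYKKKKY
YYKKKKR
After op 2 paint(4,3,K):
YYYYYYY
YYYYYYY
YYYYYYY
YYYYYYY
YYYKYYY
YYKKKKY
YYKKKKY
YYKKKKY
YYKKKKR
After op 3 paint(5,2,K):
YYYYYYY
YYYYYYY
YYYYYYY
YYYYYYY
YYYKYYY
YYKKKKY
YYKKKKY
YYKKKKY
YYKKKKR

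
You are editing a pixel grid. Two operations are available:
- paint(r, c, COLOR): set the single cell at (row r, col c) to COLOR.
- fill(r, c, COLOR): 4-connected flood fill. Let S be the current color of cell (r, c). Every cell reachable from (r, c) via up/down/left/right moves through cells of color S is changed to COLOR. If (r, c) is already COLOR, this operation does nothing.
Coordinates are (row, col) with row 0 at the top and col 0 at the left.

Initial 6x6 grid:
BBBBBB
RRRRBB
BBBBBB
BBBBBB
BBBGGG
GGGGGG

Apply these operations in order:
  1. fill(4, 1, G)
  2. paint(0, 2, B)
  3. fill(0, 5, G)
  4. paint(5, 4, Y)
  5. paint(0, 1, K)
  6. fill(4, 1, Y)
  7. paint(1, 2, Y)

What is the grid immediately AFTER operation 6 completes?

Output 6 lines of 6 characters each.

Answer: GKBYYY
RRRRYY
YYYYYY
YYYYYY
YYYYYY
YYYYYY

Derivation:
After op 1 fill(4,1,G) [23 cells changed]:
GGGGGG
RRRRGG
GGGGGG
GGGGGG
GGGGGG
GGGGGG
After op 2 paint(0,2,B):
GGBGGG
RRRRGG
GGGGGG
GGGGGG
GGGGGG
GGGGGG
After op 3 fill(0,5,G) [0 cells changed]:
GGBGGG
RRRRGG
GGGGGG
GGGGGG
GGGGGG
GGGGGG
After op 4 paint(5,4,Y):
GGBGGG
RRRRGG
GGGGGG
GGGGGG
GGGGGG
GGGGYG
After op 5 paint(0,1,K):
GKBGGG
RRRRGG
GGGGGG
GGGGGG
GGGGGG
GGGGYG
After op 6 fill(4,1,Y) [28 cells changed]:
GKBYYY
RRRRYY
YYYYYY
YYYYYY
YYYYYY
YYYYYY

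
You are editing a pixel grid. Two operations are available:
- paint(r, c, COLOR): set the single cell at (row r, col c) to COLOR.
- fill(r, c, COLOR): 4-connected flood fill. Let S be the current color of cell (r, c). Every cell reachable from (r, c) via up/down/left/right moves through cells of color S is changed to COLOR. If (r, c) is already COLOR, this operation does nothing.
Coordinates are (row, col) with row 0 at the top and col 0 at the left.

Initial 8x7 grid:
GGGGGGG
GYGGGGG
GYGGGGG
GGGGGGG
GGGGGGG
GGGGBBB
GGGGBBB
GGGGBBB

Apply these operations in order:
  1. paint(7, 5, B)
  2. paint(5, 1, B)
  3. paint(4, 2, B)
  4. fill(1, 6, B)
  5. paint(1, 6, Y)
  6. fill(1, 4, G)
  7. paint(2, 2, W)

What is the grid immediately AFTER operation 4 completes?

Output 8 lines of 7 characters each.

After op 1 paint(7,5,B):
GGGGGGG
GYGGGGG
GYGGGGG
GGGGGGG
GGGGGGG
GGGGBBB
GGGGBBB
GGGGBBB
After op 2 paint(5,1,B):
GGGGGGG
GYGGGGG
GYGGGGG
GGGGGGG
GGGGGGG
GBGGBBB
GGGGBBB
GGGGBBB
After op 3 paint(4,2,B):
GGGGGGG
GYGGGGG
GYGGGGG
GGGGGGG
GGBGGGG
GBGGBBB
GGGGBBB
GGGGBBB
After op 4 fill(1,6,B) [43 cells changed]:
BBBBBBB
BYBBBBB
BYBBBBB
BBBBBBB
BBBBBBB
BBBBBBB
BBBBBBB
BBBBBBB

Answer: BBBBBBB
BYBBBBB
BYBBBBB
BBBBBBB
BBBBBBB
BBBBBBB
BBBBBBB
BBBBBBB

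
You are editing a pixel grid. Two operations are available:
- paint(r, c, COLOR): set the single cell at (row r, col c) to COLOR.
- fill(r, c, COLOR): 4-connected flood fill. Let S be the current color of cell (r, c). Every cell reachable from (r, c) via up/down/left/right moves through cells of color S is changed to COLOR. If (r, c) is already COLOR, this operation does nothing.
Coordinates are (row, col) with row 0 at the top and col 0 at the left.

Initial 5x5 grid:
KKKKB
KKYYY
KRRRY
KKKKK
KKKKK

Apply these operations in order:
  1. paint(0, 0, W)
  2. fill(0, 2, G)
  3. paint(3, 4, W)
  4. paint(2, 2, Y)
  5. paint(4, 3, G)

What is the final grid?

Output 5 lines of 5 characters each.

Answer: WGGGB
GGYYY
GRYRY
GGGGW
GGGGG

Derivation:
After op 1 paint(0,0,W):
WKKKB
KKYYY
KRRRY
KKKKK
KKKKK
After op 2 fill(0,2,G) [16 cells changed]:
WGGGB
GGYYY
GRRRY
GGGGG
GGGGG
After op 3 paint(3,4,W):
WGGGB
GGYYY
GRRRY
GGGGW
GGGGG
After op 4 paint(2,2,Y):
WGGGB
GGYYY
GRYRY
GGGGW
GGGGG
After op 5 paint(4,3,G):
WGGGB
GGYYY
GRYRY
GGGGW
GGGGG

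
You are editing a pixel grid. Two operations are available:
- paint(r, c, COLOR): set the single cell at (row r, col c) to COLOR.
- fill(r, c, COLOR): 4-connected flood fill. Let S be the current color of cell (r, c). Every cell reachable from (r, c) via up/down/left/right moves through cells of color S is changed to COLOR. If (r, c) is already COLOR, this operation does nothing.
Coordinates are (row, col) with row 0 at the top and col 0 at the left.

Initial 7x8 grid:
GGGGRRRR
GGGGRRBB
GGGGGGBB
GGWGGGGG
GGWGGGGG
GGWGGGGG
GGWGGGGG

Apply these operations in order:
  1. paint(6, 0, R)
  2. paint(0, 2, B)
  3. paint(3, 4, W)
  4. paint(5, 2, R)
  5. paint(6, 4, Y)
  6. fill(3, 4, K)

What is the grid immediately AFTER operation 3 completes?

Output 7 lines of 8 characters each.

After op 1 paint(6,0,R):
GGGGRRRR
GGGGRRBB
GGGGGGBB
GGWGGGGG
GGWGGGGG
GGWGGGGG
RGWGGGGG
After op 2 paint(0,2,B):
GGBGRRRR
GGGGRRBB
GGGGGGBB
GGWGGGGG
GGWGGGGG
GGWGGGGG
RGWGGGGG
After op 3 paint(3,4,W):
GGBGRRRR
GGGGRRBB
GGGGGGBB
GGWGWGGG
GGWGGGGG
GGWGGGGG
RGWGGGGG

Answer: GGBGRRRR
GGGGRRBB
GGGGGGBB
GGWGWGGG
GGWGGGGG
GGWGGGGG
RGWGGGGG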